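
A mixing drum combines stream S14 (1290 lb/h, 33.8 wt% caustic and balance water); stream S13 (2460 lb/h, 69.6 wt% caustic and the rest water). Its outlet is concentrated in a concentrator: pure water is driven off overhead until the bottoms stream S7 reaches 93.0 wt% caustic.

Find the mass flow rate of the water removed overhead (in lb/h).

caustic entering = 1290×0.338 + 2460×0.696 = 2148.2 lb/h.
All caustic reports to S7, so S7 = 2148.2/0.930 = 2309.9 lb/h.
Total feed = 3750 lb/h; overhead = 3750 − 2309.9 = 1440.1 lb/h.

1440 lb/h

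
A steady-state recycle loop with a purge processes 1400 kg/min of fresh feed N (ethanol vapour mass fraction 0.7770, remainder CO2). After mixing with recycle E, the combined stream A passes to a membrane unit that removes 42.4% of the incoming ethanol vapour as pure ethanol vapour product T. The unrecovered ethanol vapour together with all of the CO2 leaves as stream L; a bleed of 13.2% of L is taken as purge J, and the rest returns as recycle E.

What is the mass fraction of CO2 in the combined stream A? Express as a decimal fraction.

CO2 enters only via N and leaves only via the purge: 1400×0.223 = 0.132×(CO2 in L), and the membrane unit passes all CO2, so CO2 in A = CO2 in L = 2365.2 kg/min.
ethanol vapour in A: m_A = 1400×0.777 + (1−0.132)·(1−0.424)·m_A, so m_A = 1087.8/0.5000 = 2175.5 kg/min.
A = 2175.5 + 2365.2 = 4540.6 kg/min.
CO2 fraction in A = 2365.2/4540.6 = 0.5209.

0.5209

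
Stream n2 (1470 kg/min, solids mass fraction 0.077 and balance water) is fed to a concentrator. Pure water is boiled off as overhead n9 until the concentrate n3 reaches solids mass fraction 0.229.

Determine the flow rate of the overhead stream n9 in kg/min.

solids is conserved: 1470×0.077 = 113.19 kg/min all reports to the concentrate.
Concentrate = 113.19/(target fraction) = 494.28 kg/min.
Overhead = 1470 − 494.28 = 975.72 kg/min.

975.7 kg/min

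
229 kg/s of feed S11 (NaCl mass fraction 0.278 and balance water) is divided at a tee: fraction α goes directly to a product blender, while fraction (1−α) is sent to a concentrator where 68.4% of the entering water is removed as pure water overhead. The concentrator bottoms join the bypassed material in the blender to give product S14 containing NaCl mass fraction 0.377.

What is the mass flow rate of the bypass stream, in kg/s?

107.2 kg/s

All 229×0.278 = 63.662 kg/s of NaCl reaches S14, so S14 = 63.662/0.377 = 168.86 kg/s and vapour = 60.135 kg/s.
The evaporator receives (1−α)·229 of feed at 0.722 water and removes 0.684 of that water:
0.684×0.722×(1−α)×229 = 60.135
(1−α) = 60.135/113.09 = 0.5317;  α = 0.4683.
Bypass flow = 0.4683×229 = 107.23 kg/s.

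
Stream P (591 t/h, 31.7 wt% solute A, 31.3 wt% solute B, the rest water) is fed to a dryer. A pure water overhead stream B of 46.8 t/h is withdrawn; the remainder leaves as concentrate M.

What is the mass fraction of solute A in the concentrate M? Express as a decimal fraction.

0.344

solute A is not removed: 591×0.317 = 187.35 t/h of solute A enters M.
Concentrate = 591 − 46.8 = 544.2 t/h.
Mass fraction = 187.35/544.2 = 0.344.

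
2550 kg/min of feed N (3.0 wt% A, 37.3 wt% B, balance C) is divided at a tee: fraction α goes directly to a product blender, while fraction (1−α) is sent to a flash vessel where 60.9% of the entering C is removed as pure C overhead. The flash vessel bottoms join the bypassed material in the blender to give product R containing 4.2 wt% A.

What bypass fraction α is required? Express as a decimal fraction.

All 2550×0.030 = 76.5 kg/min of A reaches R, so R = 76.5/0.042 = 1821.4 kg/min and vapour = 728.57 kg/min.
The evaporator receives (1−α)·2550 of feed at 0.597 C and removes 0.609 of that C:
0.609×0.597×(1−α)×2550 = 728.57
(1−α) = 728.57/927.11 = 0.7859;  α = 0.2141.

0.214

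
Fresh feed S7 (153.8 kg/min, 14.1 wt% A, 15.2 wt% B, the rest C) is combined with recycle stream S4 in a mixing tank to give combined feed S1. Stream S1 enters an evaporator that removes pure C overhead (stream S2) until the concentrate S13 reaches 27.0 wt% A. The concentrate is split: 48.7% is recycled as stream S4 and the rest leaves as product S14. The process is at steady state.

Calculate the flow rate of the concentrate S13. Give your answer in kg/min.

156.6 kg/min

Overall A balance (none leaves overhead): A in fresh feed = A in product, i.e. 153.8×0.141 = (1−0.487)·S13·0.270.
S13 = 21.686/(0.270×0.513) = 156.56 kg/min.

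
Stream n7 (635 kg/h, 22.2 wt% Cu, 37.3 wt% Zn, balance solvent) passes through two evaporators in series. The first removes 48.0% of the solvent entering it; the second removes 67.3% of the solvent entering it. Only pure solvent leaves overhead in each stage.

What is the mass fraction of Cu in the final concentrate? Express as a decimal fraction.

0.3344

solvent in feed = 635×0.405 = 257.18 kg/h.
After stage 1: solvent left = (1−0.480)×257.18 = 133.73; stream total = 511.56 kg/h.
After stage 2: solvent left = (1−0.673)×133.73 = 43.73; final concentrate = 421.56 kg/h.
Cu fraction = 140.97/421.56 = 0.3344.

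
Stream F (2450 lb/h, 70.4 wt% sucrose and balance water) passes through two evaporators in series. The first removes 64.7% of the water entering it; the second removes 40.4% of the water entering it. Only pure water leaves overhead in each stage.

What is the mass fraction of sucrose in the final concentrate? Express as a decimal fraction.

0.919

water in feed = 2450×0.296 = 725.2 lb/h.
After stage 1: water left = (1−0.647)×725.2 = 256; stream total = 1980.8 lb/h.
After stage 2: water left = (1−0.404)×256 = 152.57; final concentrate = 1877.4 lb/h.
sucrose fraction = 1724.8/1877.4 = 0.919.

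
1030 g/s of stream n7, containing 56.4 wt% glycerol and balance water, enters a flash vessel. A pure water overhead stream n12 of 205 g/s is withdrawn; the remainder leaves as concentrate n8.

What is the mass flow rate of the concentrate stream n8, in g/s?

825 g/s

Concentrate = 1030 − 205 = 825 g/s.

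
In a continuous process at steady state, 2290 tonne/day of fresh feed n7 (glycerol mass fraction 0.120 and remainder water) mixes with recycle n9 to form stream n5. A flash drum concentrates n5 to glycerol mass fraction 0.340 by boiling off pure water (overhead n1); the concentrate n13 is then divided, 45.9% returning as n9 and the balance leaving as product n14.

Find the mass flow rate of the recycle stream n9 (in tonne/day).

685.7 tonne/day

Overall glycerol balance (none leaves overhead): glycerol in fresh feed = glycerol in product, i.e. 2290×0.120 = (1−0.459)·n13·0.340.
n13 = 274.8/(0.340×0.541) = 1494 tonne/day.
Recycle n9 = 0.459×1494 = 685.73 tonne/day.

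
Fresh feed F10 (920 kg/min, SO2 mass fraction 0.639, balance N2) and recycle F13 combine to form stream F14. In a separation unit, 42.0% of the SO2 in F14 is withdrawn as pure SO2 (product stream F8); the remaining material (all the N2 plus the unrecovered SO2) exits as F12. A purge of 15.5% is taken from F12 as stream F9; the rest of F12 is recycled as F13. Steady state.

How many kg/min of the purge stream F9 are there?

N2 enters only via F10 and leaves only via the purge: 920×0.361 = 0.155×(N2 in F12), and the separation unit passes all N2, so N2 in F14 = N2 in F12 = 2142.7 kg/min.
SO2 in F14: m_A = 920×0.639 + (1−0.155)·(1−0.420)·m_A, so m_A = 587.88/0.5099 = 1152.9 kg/min.
F12 = (1−0.420)×1152.9 + 2142.7 = 2811.4 kg/min.
Purge F9 = 0.155×2811.4 = 435.77 kg/min.

435.8 kg/min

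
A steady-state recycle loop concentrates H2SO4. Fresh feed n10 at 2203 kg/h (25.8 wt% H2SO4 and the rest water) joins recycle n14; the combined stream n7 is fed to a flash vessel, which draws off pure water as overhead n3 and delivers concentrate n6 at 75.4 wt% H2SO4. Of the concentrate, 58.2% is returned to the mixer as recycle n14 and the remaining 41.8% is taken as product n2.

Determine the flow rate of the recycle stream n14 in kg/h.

Overall H2SO4 balance (none leaves overhead): H2SO4 in fresh feed = H2SO4 in product, i.e. 2203×0.258 = (1−0.582)·n6·0.754.
n6 = 568.37/(0.754×0.418) = 1803.4 kg/h.
Recycle n14 = 0.582×1803.4 = 1049.6 kg/h.

1050 kg/h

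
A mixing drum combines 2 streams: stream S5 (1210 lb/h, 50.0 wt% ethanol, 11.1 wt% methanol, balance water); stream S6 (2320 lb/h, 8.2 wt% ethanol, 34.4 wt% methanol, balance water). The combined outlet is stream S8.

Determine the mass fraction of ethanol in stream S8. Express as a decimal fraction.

Total flow out = 1210 + 2320 = 3530 lb/h.
ethanol in = 1210×0.500 + 2320×0.082 = 795.24 lb/h.
ethanol mass fraction in S8 = 795.24/3530 = 0.2253.

0.2253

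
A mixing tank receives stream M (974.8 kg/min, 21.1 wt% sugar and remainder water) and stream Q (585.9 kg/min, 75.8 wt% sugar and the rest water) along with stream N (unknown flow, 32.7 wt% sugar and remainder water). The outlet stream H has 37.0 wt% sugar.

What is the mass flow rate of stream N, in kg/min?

Let N be the unknown flow. Total out = 1560.7 + N.
sugar balance: 649.79 + 0.327·N = 0.370·(1560.7 + N)
(0.327 − 0.370)·N = 0.370×1560.7 − 649.79 = -72.336
N = -72.336 / -0.043 = 1682.2 kg/min

1682 kg/min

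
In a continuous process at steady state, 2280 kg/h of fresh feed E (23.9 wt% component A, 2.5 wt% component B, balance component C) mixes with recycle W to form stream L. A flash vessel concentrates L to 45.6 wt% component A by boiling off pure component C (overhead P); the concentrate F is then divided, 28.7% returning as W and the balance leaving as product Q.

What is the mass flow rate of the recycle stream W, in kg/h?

481 kg/h

Overall component A balance (none leaves overhead): component A in fresh feed = component A in product, i.e. 2280×0.239 = (1−0.287)·F·0.456.
F = 544.92/(0.456×0.713) = 1676 kg/h.
Recycle W = 0.287×1676 = 481.02 kg/h.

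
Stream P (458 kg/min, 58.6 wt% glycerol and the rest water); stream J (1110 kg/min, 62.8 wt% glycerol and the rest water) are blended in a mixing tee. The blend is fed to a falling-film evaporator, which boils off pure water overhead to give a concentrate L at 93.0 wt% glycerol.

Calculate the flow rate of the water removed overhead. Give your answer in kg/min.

529.9 kg/min

glycerol entering = 458×0.586 + 1110×0.628 = 965.47 kg/min.
All glycerol reports to L, so L = 965.47/0.930 = 1038.1 kg/min.
Total feed = 1568 kg/min; overhead = 1568 − 1038.1 = 529.86 kg/min.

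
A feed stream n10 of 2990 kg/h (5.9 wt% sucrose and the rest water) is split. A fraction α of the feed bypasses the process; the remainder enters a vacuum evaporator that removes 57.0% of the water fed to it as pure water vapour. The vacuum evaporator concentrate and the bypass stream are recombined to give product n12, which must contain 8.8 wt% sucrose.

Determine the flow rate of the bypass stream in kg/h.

All 2990×0.059 = 176.41 kg/h of sucrose reaches n12, so n12 = 176.41/0.088 = 2004.7 kg/h and vapour = 985.34 kg/h.
The evaporator receives (1−α)·2990 of feed at 0.941 water and removes 0.570 of that water:
0.570×0.941×(1−α)×2990 = 985.34
(1−α) = 985.34/1603.7 = 0.6144;  α = 0.3856.
Bypass flow = 0.3856×2990 = 1152.9 kg/h.

1153 kg/h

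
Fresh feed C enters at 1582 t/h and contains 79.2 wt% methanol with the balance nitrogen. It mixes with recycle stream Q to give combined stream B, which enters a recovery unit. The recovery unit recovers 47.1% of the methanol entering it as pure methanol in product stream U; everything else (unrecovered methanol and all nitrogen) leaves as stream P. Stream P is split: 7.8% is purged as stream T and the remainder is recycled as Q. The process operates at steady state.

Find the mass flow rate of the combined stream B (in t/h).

6665 t/h

nitrogen enters only via C and leaves only via the purge: 1582×0.208 = 0.078×(nitrogen in P), and the recovery unit passes all nitrogen, so nitrogen in B = nitrogen in P = 4218.7 t/h.
methanol in B: m_A = 1582×0.792 + (1−0.078)·(1−0.471)·m_A, so m_A = 1252.9/0.5123 = 2445.9 t/h.
B = 2445.9 + 4218.7 = 6664.6 t/h.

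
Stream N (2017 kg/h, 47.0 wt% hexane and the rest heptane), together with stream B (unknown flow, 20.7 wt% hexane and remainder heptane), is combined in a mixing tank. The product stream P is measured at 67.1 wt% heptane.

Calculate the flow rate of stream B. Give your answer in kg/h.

2331 kg/h

Let B be the unknown flow. Total out = 2017 + B.
heptane balance: 1069 + 0.793·B = 0.671·(2017 + B)
(0.793 − 0.671)·B = 0.671×2017 − 1069 = 284.4
B = 284.4 / 0.122 = 2331.1 kg/h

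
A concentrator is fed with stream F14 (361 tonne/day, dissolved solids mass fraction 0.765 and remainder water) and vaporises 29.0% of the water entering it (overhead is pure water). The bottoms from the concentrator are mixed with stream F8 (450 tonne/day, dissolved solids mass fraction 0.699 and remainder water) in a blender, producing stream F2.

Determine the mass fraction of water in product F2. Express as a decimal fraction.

Vapour removed = 0.290×0.235×361 = 24.602 tonne/day; concentrate = 336.4 tonne/day.
water reaching the mixer = 60.233 (from concentrate) + 450×0.301 = 195.68 tonne/day.
Product flow = 336.4 + 450 = 786.4 tonne/day; water fraction = 0.249.

0.249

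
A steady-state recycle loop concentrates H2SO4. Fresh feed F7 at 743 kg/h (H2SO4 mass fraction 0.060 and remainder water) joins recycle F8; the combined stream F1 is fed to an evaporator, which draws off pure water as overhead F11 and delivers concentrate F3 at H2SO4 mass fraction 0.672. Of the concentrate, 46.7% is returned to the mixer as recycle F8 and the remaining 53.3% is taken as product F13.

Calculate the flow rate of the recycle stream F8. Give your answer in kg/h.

58.12 kg/h

Overall H2SO4 balance (none leaves overhead): H2SO4 in fresh feed = H2SO4 in product, i.e. 743×0.060 = (1−0.467)·F3·0.672.
F3 = 44.58/(0.672×0.533) = 124.46 kg/h.
Recycle F8 = 0.467×124.46 = 58.125 kg/h.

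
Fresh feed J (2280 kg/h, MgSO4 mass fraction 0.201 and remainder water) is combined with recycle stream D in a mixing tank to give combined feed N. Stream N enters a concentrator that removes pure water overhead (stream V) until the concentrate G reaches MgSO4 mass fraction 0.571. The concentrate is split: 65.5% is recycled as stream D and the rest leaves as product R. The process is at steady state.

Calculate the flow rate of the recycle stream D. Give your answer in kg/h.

1524 kg/h

Overall MgSO4 balance (none leaves overhead): MgSO4 in fresh feed = MgSO4 in product, i.e. 2280×0.201 = (1−0.655)·G·0.571.
G = 458.28/(0.571×0.345) = 2326.4 kg/h.
Recycle D = 0.655×2326.4 = 1523.8 kg/h.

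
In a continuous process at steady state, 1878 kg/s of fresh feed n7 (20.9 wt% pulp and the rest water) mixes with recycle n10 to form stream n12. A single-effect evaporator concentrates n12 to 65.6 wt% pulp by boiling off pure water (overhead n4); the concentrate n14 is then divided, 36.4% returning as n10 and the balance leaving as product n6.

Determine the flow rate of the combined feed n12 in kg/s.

2220 kg/s

Overall pulp balance (none leaves overhead): pulp in fresh feed = pulp in product, i.e. 1878×0.209 = (1−0.364)·n14·0.656.
n14 = 392.5/(0.656×0.636) = 940.76 kg/s.
Recycle n10 = 0.364×940.76 = 342.44 kg/s.
Combined feed n12 = 1878 + 342.44 = 2220.4 kg/s.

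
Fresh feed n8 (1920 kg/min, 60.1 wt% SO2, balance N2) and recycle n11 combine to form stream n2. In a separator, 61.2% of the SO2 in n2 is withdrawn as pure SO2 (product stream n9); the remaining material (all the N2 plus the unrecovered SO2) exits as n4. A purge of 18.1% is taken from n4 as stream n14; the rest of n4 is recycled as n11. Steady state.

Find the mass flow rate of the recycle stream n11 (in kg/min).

4004 kg/min

N2 enters only via n8 and leaves only via the purge: 1920×0.399 = 0.181×(N2 in n4), and the separator passes all N2, so N2 in n2 = N2 in n4 = 4232.5 kg/min.
SO2 in n2: m_A = 1920×0.601 + (1−0.181)·(1−0.612)·m_A, so m_A = 1153.9/0.6822 = 1691.4 kg/min.
n4 = (1−0.612)×1691.4 + 4232.5 = 4888.7 kg/min.
Recycle n11 = (1−0.181)×4888.7 = 4003.9 kg/min.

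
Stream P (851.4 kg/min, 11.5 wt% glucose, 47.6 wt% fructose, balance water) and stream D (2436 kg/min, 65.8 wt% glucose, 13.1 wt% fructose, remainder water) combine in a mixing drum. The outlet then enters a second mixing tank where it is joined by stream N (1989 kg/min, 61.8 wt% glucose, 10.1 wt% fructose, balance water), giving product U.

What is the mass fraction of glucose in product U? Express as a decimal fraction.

0.5553

Overall, product flow = 5276.4 kg/min.
glucose in = 851.4×0.115 + 2436×0.658 + 1989×0.618 = 2930 kg/min.
glucose fraction in U = 0.5553.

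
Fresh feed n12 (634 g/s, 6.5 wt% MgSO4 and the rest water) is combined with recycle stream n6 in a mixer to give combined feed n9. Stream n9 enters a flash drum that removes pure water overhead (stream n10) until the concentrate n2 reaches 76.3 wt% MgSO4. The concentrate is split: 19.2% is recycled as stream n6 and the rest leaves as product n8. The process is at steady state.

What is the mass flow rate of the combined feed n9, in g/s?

Overall MgSO4 balance (none leaves overhead): MgSO4 in fresh feed = MgSO4 in product, i.e. 634×0.065 = (1−0.192)·n2·0.763.
n2 = 41.21/(0.763×0.808) = 66.845 g/s.
Recycle n6 = 0.192×66.845 = 12.834 g/s.
Combined feed n9 = 634 + 12.834 = 646.83 g/s.

646.8 g/s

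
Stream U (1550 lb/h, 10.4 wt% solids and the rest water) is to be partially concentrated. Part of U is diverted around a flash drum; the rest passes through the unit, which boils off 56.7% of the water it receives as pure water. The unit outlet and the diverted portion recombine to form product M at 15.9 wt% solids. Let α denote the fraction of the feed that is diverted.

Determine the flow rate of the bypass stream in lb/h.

494.6 lb/h

All 1550×0.104 = 161.2 lb/h of solids reaches M, so M = 161.2/0.159 = 1013.8 lb/h and vapour = 536.16 lb/h.
The evaporator receives (1−α)·1550 of feed at 0.896 water and removes 0.567 of that water:
0.567×0.896×(1−α)×1550 = 536.16
(1−α) = 536.16/787.45 = 0.6809;  α = 0.3191.
Bypass flow = 0.3191×1550 = 494.63 lb/h.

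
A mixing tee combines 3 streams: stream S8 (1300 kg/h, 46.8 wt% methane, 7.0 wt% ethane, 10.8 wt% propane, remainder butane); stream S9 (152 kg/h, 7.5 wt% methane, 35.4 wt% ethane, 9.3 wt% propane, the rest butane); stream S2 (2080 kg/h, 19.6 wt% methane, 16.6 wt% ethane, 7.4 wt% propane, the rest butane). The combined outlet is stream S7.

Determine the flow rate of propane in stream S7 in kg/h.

308.5 kg/h

propane out = propane in = 1300×0.108 + 152×0.093 + 2080×0.074 = 308.46 kg/h.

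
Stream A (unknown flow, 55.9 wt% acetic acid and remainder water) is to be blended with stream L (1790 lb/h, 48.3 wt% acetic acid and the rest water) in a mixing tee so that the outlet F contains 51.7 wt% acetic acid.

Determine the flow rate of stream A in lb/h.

1449 lb/h

Let A be the unknown flow. Total out = 1790 + A.
acetic acid balance: 864.57 + 0.559·A = 0.517·(1790 + A)
(0.559 − 0.517)·A = 0.517×1790 − 864.57 = 60.86
A = 60.86 / 0.042 = 1449 lb/h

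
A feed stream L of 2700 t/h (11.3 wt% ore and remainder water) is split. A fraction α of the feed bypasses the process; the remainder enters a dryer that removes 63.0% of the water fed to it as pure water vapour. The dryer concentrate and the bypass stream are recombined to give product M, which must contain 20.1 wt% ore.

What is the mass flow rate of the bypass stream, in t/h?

All 2700×0.113 = 305.1 t/h of ore reaches M, so M = 305.1/0.201 = 1517.9 t/h and vapour = 1182.1 t/h.
The evaporator receives (1−α)·2700 of feed at 0.887 water and removes 0.630 of that water:
0.630×0.887×(1−α)×2700 = 1182.1
(1−α) = 1182.1/1508.8 = 0.7835;  α = 0.2165.
Bypass flow = 0.2165×2700 = 584.63 t/h.

584.6 t/h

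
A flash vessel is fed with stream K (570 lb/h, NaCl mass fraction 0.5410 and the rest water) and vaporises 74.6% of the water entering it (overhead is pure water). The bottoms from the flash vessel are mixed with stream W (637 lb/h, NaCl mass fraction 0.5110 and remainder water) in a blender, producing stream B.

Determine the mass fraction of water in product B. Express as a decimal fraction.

0.3735

Vapour removed = 0.746×0.459×570 = 195.18 lb/h; concentrate = 374.82 lb/h.
water reaching the mixer = 66.454 (from concentrate) + 637×0.489 = 377.95 lb/h.
Product flow = 374.82 + 637 = 1011.8 lb/h; water fraction = 0.3735.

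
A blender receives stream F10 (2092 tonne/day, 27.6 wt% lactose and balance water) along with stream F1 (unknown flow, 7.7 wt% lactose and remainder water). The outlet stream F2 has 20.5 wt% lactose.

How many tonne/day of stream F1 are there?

1160 tonne/day

Let F1 be the unknown flow. Total out = 2092 + F1.
lactose balance: 577.39 + 0.077·F1 = 0.205·(2092 + F1)
(0.077 − 0.205)·F1 = 0.205×2092 − 577.39 = -148.53
F1 = -148.53 / -0.128 = 1160.4 tonne/day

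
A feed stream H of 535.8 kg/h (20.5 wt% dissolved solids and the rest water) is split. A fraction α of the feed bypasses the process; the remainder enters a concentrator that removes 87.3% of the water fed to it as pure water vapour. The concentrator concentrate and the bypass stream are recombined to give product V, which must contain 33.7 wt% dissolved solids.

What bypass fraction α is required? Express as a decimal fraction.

All 535.8×0.205 = 109.84 kg/h of dissolved solids reaches V, so V = 109.84/0.337 = 325.93 kg/h and vapour = 209.87 kg/h.
The evaporator receives (1−α)·535.8 of feed at 0.795 water and removes 0.873 of that water:
0.873×0.795×(1−α)×535.8 = 209.87
(1−α) = 209.87/371.86 = 0.5644;  α = 0.4356.

0.436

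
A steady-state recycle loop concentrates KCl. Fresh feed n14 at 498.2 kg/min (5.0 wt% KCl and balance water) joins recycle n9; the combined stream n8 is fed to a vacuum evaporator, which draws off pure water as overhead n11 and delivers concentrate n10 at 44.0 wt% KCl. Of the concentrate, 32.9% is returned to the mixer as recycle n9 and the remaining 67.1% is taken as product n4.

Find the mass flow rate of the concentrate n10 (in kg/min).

84.37 kg/min

Overall KCl balance (none leaves overhead): KCl in fresh feed = KCl in product, i.e. 498.2×0.050 = (1−0.329)·n10·0.440.
n10 = 24.91/(0.440×0.671) = 84.372 kg/min.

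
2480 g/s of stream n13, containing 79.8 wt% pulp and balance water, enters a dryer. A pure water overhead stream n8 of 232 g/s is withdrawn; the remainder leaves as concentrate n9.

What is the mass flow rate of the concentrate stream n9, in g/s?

Concentrate = 2480 − 232 = 2248 g/s.

2248 g/s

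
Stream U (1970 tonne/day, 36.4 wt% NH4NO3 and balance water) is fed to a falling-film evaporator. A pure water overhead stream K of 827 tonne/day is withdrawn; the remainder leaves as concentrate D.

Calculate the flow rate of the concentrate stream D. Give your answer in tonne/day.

Concentrate = 1970 − 827 = 1143 tonne/day.

1143 tonne/day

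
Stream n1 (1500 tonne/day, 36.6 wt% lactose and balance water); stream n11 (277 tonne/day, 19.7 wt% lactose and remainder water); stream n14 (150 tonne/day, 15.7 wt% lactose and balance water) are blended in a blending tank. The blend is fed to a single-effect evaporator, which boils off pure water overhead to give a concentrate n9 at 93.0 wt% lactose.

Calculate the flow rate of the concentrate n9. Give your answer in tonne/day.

lactose entering = 1500×0.366 + 277×0.197 + 150×0.157 = 627.12 tonne/day.
All lactose reports to n9, so n9 = 627.12/0.930 = 674.32 tonne/day.

674.3 tonne/day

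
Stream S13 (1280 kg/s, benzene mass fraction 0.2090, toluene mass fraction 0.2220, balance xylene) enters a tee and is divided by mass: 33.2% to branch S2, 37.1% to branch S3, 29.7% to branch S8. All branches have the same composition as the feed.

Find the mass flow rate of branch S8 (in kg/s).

Branch S8 flow = 0.297×1280 = 380.16 kg/s.

380.2 kg/s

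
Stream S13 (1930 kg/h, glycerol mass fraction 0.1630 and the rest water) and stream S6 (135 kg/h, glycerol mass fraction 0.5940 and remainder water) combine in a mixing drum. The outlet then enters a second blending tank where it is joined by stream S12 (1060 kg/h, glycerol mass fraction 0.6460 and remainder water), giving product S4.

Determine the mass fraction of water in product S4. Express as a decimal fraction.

0.6545

Overall, product flow = 3125 kg/h.
water in = 1930×0.837 + 135×0.406 + 1060×0.354 = 2045.5 kg/h.
water fraction in S4 = 0.6545.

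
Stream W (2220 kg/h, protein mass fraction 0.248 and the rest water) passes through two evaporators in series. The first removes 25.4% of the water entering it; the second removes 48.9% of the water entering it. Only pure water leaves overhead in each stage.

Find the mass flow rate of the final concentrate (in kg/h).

1187 kg/h

water in feed = 2220×0.752 = 1669.4 kg/h.
After stage 1: water left = (1−0.254)×1669.4 = 1245.4; stream total = 1796 kg/h.
After stage 2: water left = (1−0.489)×1245.4 = 636.4; final concentrate = 1187 kg/h.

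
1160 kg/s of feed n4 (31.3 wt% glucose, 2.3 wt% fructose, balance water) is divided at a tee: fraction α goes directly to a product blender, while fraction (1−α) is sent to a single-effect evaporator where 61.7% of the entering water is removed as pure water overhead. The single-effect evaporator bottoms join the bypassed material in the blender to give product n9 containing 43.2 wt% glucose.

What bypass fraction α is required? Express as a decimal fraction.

All 1160×0.313 = 363.08 kg/s of glucose reaches n9, so n9 = 363.08/0.432 = 840.46 kg/s and vapour = 319.54 kg/s.
The evaporator receives (1−α)·1160 of feed at 0.664 water and removes 0.617 of that water:
0.617×0.664×(1−α)×1160 = 319.54
(1−α) = 319.54/475.24 = 0.6724;  α = 0.3276.

0.328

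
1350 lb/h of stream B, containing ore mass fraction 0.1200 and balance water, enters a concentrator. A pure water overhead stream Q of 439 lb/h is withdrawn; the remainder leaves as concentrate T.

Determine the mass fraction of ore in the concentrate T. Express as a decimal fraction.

ore is not removed: 1350×0.120 = 162 lb/h of ore enters T.
Concentrate = 1350 − 439 = 911 lb/h.
Mass fraction = 162/911 = 0.1778.

0.1778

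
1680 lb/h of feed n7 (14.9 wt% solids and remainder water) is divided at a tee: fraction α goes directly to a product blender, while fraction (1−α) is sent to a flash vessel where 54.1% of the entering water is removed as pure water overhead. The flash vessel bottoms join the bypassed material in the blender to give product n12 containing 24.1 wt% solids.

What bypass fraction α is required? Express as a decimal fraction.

0.171

All 1680×0.149 = 250.32 lb/h of solids reaches n12, so n12 = 250.32/0.241 = 1038.7 lb/h and vapour = 641.33 lb/h.
The evaporator receives (1−α)·1680 of feed at 0.851 water and removes 0.541 of that water:
0.541×0.851×(1−α)×1680 = 641.33
(1−α) = 641.33/773.46 = 0.8292;  α = 0.1708.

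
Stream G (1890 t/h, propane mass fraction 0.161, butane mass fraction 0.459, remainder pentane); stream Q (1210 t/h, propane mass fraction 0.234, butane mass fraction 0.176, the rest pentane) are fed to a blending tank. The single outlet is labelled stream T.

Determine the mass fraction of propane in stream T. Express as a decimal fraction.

0.189

Total flow out = 1890 + 1210 = 3100 t/h.
propane in = 1890×0.161 + 1210×0.234 = 587.43 t/h.
propane mass fraction in T = 587.43/3100 = 0.189.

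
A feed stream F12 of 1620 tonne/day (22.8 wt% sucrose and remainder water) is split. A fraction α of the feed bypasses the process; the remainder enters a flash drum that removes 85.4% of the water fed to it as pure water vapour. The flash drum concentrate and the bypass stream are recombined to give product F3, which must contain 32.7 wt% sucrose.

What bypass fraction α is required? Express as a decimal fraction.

0.541

All 1620×0.228 = 369.36 tonne/day of sucrose reaches F3, so F3 = 369.36/0.327 = 1129.5 tonne/day and vapour = 490.46 tonne/day.
The evaporator receives (1−α)·1620 of feed at 0.772 water and removes 0.854 of that water:
0.854×0.772×(1−α)×1620 = 490.46
(1−α) = 490.46/1068 = 0.4592;  α = 0.5408.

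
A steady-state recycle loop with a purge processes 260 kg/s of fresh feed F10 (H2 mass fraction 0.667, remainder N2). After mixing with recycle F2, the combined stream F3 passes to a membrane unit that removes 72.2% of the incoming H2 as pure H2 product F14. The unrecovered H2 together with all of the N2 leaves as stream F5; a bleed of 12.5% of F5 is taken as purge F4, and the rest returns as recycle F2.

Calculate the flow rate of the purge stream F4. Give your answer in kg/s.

94.54 kg/s

N2 enters only via F10 and leaves only via the purge: 260×0.333 = 0.125×(N2 in F5), and the membrane unit passes all N2, so N2 in F3 = N2 in F5 = 692.64 kg/s.
H2 in F3: m_A = 260×0.667 + (1−0.125)·(1−0.722)·m_A, so m_A = 173.42/0.7568 = 229.16 kg/s.
F5 = (1−0.722)×229.16 + 692.64 = 756.35 kg/s.
Purge F4 = 0.125×756.35 = 94.543 kg/s.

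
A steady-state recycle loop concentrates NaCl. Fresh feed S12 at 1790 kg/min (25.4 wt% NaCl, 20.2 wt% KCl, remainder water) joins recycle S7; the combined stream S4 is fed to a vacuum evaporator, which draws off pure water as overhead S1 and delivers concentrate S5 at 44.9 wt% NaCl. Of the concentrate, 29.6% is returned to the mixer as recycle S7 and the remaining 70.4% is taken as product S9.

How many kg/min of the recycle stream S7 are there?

Overall NaCl balance (none leaves overhead): NaCl in fresh feed = NaCl in product, i.e. 1790×0.254 = (1−0.296)·S5·0.449.
S5 = 454.66/(0.449×0.704) = 1438.4 kg/min.
Recycle S7 = 0.296×1438.4 = 425.75 kg/min.

425.8 kg/min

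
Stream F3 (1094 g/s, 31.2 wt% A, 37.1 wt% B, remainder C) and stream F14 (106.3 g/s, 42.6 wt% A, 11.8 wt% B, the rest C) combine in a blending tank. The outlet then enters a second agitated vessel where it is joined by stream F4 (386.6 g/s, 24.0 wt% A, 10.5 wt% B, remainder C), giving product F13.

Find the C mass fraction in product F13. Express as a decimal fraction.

0.409

Overall, product flow = 1586.9 g/s.
C in = 1094×0.317 + 106.3×0.456 + 386.6×0.655 = 648.49 g/s.
C fraction in F13 = 0.409.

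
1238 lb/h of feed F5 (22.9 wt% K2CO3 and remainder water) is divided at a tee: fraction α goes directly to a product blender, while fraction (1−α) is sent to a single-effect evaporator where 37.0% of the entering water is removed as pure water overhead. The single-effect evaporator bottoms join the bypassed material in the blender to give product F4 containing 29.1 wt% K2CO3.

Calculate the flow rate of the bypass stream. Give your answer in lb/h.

All 1238×0.229 = 283.5 lb/h of K2CO3 reaches F4, so F4 = 283.5/0.291 = 974.23 lb/h and vapour = 263.77 lb/h.
The evaporator receives (1−α)·1238 of feed at 0.771 water and removes 0.370 of that water:
0.370×0.771×(1−α)×1238 = 263.77
(1−α) = 263.77/353.16 = 0.7469;  α = 0.2531.
Bypass flow = 0.2531×1238 = 313.38 lb/h.

313.4 lb/h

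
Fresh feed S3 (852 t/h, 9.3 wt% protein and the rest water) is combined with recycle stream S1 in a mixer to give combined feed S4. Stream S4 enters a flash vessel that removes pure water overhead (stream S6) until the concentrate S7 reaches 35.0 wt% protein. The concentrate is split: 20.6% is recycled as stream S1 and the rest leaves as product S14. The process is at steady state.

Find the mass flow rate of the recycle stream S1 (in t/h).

Overall protein balance (none leaves overhead): protein in fresh feed = protein in product, i.e. 852×0.093 = (1−0.206)·S7·0.350.
S7 = 79.236/(0.350×0.794) = 285.12 t/h.
Recycle S1 = 0.206×285.12 = 58.736 t/h.

58.74 t/h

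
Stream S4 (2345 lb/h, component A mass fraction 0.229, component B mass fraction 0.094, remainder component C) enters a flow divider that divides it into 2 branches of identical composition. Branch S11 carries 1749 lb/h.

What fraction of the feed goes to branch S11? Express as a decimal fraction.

0.746

Fraction to S11 = 1749/2345 = 0.7458.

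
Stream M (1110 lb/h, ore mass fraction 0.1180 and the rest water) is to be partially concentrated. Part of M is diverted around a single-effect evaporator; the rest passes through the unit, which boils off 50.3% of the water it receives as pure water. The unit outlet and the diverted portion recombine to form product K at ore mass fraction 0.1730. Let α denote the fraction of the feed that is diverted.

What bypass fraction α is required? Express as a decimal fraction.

All 1110×0.118 = 130.98 lb/h of ore reaches K, so K = 130.98/0.173 = 757.11 lb/h and vapour = 352.89 lb/h.
The evaporator receives (1−α)·1110 of feed at 0.882 water and removes 0.503 of that water:
0.503×0.882×(1−α)×1110 = 352.89
(1−α) = 352.89/492.45 = 0.7166;  α = 0.2834.

0.283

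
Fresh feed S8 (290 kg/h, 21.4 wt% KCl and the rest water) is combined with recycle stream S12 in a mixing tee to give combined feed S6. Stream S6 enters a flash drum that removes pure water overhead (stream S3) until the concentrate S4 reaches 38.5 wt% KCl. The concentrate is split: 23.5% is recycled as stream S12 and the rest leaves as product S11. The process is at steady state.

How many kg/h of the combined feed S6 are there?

Overall KCl balance (none leaves overhead): KCl in fresh feed = KCl in product, i.e. 290×0.214 = (1−0.235)·S4·0.385.
S4 = 62.06/(0.385×0.765) = 210.71 kg/h.
Recycle S12 = 0.235×210.71 = 49.517 kg/h.
Combined feed S6 = 290 + 49.517 = 339.52 kg/h.

339.5 kg/h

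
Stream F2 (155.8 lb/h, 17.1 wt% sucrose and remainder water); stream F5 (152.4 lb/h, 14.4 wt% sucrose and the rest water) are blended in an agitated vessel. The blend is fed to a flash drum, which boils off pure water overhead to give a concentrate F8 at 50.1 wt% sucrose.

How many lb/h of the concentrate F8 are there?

sucrose entering = 155.8×0.171 + 152.4×0.144 = 48.587 lb/h.
All sucrose reports to F8, so F8 = 48.587/0.501 = 96.981 lb/h.

96.98 lb/h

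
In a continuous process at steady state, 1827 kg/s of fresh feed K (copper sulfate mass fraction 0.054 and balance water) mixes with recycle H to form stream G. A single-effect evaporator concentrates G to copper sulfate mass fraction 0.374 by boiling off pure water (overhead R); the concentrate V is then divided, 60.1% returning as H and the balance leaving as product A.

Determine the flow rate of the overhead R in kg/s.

1563 kg/s

Overall copper sulfate balance (none leaves overhead): copper sulfate in fresh feed = copper sulfate in product, i.e. 1827×0.054 = (1−0.601)·V·0.374.
V = 98.658/(0.374×0.399) = 661.13 kg/s.
Recycle H = 0.601×661.13 = 397.34 kg/s.
Combined feed G = 1827 + 397.34 = 2224.3 kg/s.
Overhead R = G − V = 2224.3 − 661.13 = 1563.2 kg/s.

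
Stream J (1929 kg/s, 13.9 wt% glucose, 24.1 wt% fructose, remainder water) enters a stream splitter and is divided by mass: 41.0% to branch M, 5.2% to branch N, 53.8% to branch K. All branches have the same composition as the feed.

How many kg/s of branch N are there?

100.3 kg/s

Branch N flow = 0.052×1929 = 100.31 kg/s.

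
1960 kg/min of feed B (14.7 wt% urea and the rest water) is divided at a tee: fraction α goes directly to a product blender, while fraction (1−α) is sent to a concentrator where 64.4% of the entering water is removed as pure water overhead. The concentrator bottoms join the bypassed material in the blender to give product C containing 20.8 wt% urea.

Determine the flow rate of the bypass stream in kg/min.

913.6 kg/min

All 1960×0.147 = 288.12 kg/min of urea reaches C, so C = 288.12/0.208 = 1385.2 kg/min and vapour = 574.81 kg/min.
The evaporator receives (1−α)·1960 of feed at 0.853 water and removes 0.644 of that water:
0.644×0.853×(1−α)×1960 = 574.81
(1−α) = 574.81/1076.7 = 0.5339;  α = 0.4661.
Bypass flow = 0.4661×1960 = 913.62 kg/min.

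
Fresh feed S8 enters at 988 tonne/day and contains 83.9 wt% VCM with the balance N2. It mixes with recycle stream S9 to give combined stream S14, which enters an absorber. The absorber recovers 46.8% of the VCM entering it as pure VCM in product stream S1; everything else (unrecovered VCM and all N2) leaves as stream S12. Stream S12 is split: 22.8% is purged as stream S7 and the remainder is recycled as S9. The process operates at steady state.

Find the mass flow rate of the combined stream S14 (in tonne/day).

N2 enters only via S8 and leaves only via the purge: 988×0.161 = 0.228×(N2 in S12), and the absorber passes all N2, so N2 in S14 = N2 in S12 = 697.67 tonne/day.
VCM in S14: m_A = 988×0.839 + (1−0.228)·(1−0.468)·m_A, so m_A = 828.93/0.5893 = 1406.6 tonne/day.
S14 = 1406.6 + 697.67 = 2104.3 tonne/day.

2104 tonne/day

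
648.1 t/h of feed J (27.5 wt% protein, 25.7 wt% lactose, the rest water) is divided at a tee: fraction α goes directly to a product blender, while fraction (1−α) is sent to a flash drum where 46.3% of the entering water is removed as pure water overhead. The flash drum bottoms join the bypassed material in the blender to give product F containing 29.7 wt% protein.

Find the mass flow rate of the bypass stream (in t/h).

All 648.1×0.275 = 178.23 t/h of protein reaches F, so F = 178.23/0.297 = 600.09 t/h and vapour = 48.007 t/h.
The evaporator receives (1−α)·648.1 of feed at 0.468 water and removes 0.463 of that water:
0.463×0.468×(1−α)×648.1 = 48.007
(1−α) = 48.007/140.43 = 0.3419;  α = 0.6581.
Bypass flow = 0.6581×648.1 = 426.55 t/h.

426.5 t/h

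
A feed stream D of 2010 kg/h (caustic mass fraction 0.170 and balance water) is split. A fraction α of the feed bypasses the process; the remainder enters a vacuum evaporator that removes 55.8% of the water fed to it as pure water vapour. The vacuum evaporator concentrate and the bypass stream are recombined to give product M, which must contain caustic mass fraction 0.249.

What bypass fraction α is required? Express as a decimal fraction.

0.315

All 2010×0.170 = 341.7 kg/h of caustic reaches M, so M = 341.7/0.249 = 1372.3 kg/h and vapour = 637.71 kg/h.
The evaporator receives (1−α)·2010 of feed at 0.830 water and removes 0.558 of that water:
0.558×0.830×(1−α)×2010 = 637.71
(1−α) = 637.71/930.91 = 0.6850;  α = 0.3150.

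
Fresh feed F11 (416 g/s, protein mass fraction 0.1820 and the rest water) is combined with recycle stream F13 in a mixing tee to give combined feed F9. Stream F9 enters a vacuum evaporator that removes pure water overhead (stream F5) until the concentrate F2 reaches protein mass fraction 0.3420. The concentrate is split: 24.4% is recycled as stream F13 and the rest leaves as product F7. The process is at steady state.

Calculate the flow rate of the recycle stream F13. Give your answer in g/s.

71.45 g/s

Overall protein balance (none leaves overhead): protein in fresh feed = protein in product, i.e. 416×0.182 = (1−0.244)·F2·0.342.
F2 = 75.712/(0.342×0.756) = 292.83 g/s.
Recycle F13 = 0.244×292.83 = 71.451 g/s.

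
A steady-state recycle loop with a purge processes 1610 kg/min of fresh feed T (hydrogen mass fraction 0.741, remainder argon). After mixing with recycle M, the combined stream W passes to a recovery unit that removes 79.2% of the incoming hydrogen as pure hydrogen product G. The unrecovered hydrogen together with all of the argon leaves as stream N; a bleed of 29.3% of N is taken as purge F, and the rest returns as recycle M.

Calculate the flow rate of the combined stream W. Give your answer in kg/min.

argon enters only via T and leaves only via the purge: 1610×0.259 = 0.293×(argon in N), and the recovery unit passes all argon, so argon in W = argon in N = 1423.2 kg/min.
hydrogen in W: m_A = 1610×0.741 + (1−0.293)·(1−0.792)·m_A, so m_A = 1193/0.8529 = 1398.7 kg/min.
W = 1398.7 + 1423.2 = 2821.9 kg/min.

2822 kg/min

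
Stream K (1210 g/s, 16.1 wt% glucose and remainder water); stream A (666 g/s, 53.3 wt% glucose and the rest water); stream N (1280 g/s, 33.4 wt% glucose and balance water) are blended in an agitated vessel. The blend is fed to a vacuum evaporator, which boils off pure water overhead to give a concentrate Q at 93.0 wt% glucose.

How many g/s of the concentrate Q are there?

glucose entering = 1210×0.161 + 666×0.533 + 1280×0.334 = 977.31 g/s.
All glucose reports to Q, so Q = 977.31/0.930 = 1050.9 g/s.

1051 g/s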